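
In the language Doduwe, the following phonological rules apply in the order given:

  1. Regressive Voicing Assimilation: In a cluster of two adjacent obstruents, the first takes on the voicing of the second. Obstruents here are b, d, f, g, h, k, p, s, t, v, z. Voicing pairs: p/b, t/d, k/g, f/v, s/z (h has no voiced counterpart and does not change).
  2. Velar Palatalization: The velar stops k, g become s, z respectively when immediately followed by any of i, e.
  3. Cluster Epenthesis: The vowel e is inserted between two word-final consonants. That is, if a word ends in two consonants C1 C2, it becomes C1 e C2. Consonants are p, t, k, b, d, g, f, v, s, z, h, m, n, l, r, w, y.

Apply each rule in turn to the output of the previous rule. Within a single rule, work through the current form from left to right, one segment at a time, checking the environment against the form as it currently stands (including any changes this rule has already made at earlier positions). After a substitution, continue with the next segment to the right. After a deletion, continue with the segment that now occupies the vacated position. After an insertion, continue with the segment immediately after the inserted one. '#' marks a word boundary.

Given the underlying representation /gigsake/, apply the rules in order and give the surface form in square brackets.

[ziksase]

1 Regressive Voicing Assimilation: [gigsake] → [giksake]
2 Velar Palatalization: [giksake] → [ziksase]
3 Cluster Epenthesis: no change — [ziksase]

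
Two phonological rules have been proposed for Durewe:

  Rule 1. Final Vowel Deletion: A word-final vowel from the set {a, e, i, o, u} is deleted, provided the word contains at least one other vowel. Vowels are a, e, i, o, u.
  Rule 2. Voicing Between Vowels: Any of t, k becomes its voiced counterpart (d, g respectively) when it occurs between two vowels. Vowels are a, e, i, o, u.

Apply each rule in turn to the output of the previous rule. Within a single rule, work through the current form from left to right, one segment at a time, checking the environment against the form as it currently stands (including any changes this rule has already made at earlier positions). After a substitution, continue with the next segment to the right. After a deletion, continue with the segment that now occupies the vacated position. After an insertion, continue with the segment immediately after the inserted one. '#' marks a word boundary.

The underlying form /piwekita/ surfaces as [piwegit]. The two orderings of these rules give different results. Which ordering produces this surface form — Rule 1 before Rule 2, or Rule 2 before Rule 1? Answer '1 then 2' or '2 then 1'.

1 then 2

Order 1 then 2:
  1 Final Vowel Deletion: [piwekita] → [piwekit]
  2 Voicing Between Vowels: [piwekit] → [piwegit]
  result: [piwegit]
Order 2 then 1:
  2 Voicing Between Vowels: [piwekita] → [piwegida]
  1 Final Vowel Deletion: [piwegida] → [piwegid]
  result: [piwegid]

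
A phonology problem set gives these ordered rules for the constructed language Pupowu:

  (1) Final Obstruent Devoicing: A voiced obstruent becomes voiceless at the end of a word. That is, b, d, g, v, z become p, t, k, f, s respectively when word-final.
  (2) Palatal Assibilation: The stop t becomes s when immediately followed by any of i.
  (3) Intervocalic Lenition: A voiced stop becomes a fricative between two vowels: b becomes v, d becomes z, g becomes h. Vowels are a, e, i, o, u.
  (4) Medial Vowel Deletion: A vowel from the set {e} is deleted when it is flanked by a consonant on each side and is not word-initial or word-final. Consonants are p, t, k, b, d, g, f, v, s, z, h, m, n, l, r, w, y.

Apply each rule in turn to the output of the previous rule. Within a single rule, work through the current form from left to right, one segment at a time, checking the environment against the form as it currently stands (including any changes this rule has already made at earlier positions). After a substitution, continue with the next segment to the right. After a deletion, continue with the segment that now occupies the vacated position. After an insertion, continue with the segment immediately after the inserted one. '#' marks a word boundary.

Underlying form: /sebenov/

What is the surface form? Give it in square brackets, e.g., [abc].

(1) Final Obstruent Devoicing: [sebenov] → [sebenof]
(2) Palatal Assibilation: no change — [sebenof]
(3) Intervocalic Lenition: [sebenof] → [sevenof]
(4) Medial Vowel Deletion: [sevenof] → [svnof]

[svnof]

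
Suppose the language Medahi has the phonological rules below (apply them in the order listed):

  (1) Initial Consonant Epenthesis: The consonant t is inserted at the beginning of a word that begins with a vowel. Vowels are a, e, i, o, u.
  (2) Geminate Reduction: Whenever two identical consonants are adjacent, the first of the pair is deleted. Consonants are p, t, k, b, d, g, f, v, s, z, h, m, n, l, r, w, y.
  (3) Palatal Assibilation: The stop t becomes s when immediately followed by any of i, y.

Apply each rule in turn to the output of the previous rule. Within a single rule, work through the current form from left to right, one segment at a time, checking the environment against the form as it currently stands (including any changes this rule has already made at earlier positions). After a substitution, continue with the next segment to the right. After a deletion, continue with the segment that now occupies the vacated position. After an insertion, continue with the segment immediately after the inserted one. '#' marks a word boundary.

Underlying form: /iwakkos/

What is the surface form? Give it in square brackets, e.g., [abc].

(1) Initial Consonant Epenthesis: [iwakkos] → [tiwakkos]
(2) Geminate Reduction: [tiwakkos] → [tiwakos]
(3) Palatal Assibilation: [tiwakos] → [siwakos]

[siwakos]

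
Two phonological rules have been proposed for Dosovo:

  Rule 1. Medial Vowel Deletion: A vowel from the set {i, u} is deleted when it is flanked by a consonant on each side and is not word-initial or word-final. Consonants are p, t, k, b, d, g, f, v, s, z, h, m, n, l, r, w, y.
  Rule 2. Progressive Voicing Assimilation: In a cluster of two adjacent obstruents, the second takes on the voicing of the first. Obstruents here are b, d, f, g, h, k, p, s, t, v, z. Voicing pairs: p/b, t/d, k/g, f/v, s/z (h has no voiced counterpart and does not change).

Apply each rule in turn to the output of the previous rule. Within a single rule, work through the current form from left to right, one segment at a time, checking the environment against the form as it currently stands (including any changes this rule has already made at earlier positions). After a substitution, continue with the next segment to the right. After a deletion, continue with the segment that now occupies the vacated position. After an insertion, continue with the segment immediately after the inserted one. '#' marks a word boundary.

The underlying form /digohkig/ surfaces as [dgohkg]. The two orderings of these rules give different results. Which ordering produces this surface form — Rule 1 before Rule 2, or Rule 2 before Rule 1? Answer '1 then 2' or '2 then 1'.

2 then 1

Order 1 then 2:
  1 Medial Vowel Deletion: [digohkig] → [dgohkg]
  2 Progressive Voicing Assimilation: [dgohkg] → [dgohkk]
  result: [dgohkk]
Order 2 then 1:
  2 Progressive Voicing Assimilation: no change — [digohkig]
  1 Medial Vowel Deletion: [digohkig] → [dgohkg]
  result: [dgohkg]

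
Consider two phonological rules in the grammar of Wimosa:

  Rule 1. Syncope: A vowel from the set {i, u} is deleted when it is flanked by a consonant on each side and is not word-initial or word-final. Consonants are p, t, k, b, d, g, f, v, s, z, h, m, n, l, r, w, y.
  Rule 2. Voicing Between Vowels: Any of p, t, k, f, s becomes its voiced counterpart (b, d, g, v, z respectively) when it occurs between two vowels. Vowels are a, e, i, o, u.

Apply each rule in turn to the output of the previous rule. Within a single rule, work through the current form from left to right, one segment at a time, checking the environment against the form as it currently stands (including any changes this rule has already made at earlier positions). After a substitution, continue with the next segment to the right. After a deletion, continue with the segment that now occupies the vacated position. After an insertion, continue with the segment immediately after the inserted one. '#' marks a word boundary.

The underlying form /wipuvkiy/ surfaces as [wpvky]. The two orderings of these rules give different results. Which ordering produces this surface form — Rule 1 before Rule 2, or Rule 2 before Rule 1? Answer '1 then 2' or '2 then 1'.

Order 1 then 2:
  1 Syncope: [wipuvkiy] → [wpvky]
  2 Voicing Between Vowels: no change — [wpvky]
  result: [wpvky]
Order 2 then 1:
  2 Voicing Between Vowels: [wipuvkiy] → [wibuvkiy]
  1 Syncope: [wibuvkiy] → [wbvky]
  result: [wbvky]

1 then 2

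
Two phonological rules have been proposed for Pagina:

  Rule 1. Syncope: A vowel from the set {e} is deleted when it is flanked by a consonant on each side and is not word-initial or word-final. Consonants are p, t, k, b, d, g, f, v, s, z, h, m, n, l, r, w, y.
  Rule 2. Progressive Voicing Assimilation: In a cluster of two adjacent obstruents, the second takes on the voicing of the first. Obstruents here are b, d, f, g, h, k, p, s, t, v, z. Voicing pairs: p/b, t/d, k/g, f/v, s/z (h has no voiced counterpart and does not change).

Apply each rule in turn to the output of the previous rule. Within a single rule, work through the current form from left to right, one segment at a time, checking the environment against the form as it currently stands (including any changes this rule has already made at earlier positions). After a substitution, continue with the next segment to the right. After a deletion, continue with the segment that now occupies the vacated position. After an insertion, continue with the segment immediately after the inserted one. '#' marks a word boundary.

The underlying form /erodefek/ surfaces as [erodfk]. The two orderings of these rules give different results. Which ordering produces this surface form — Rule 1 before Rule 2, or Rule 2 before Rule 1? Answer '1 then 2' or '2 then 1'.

Order 1 then 2:
  1 Syncope: [erodefek] → [erodfk]
  2 Progressive Voicing Assimilation: [erodfk] → [erodvg]
  result: [erodvg]
Order 2 then 1:
  2 Progressive Voicing Assimilation: no change — [erodefek]
  1 Syncope: [erodefek] → [erodfk]
  result: [erodfk]

2 then 1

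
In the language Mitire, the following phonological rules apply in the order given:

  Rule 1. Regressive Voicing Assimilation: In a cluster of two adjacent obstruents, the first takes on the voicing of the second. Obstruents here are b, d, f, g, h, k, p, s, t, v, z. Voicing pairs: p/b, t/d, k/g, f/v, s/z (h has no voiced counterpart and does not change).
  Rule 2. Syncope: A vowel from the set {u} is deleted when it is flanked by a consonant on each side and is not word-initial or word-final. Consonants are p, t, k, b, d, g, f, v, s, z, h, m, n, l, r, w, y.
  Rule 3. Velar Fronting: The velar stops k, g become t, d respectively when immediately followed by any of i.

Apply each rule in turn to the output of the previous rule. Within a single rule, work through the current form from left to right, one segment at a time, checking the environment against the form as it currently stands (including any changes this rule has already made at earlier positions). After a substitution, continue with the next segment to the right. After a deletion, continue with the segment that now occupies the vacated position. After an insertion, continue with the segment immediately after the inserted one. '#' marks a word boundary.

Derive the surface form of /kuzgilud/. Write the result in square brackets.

Rule 1 Regressive Voicing Assimilation: no change — [kuzgilud]
Rule 2 Syncope: [kuzgilud] → [kzgild]
Rule 3 Velar Fronting: [kzgild] → [kzdild]

[kzdild]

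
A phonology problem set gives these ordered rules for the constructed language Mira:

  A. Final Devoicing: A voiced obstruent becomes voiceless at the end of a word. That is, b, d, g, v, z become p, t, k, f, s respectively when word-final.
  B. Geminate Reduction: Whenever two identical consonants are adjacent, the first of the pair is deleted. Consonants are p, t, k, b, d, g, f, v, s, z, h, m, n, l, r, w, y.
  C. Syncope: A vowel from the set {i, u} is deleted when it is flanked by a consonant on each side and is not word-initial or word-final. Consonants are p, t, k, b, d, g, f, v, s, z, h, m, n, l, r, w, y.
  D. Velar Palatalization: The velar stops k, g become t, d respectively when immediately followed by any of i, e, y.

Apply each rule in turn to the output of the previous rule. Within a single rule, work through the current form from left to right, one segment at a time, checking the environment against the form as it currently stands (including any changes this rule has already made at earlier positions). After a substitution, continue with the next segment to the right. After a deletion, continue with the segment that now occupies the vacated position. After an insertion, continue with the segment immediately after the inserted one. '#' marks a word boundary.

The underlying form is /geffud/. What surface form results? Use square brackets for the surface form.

A Final Devoicing: [geffud] → [geffut]
B Geminate Reduction: [geffut] → [gefut]
C Syncope: [gefut] → [geft]
D Velar Palatalization: [geft] → [deft]

[deft]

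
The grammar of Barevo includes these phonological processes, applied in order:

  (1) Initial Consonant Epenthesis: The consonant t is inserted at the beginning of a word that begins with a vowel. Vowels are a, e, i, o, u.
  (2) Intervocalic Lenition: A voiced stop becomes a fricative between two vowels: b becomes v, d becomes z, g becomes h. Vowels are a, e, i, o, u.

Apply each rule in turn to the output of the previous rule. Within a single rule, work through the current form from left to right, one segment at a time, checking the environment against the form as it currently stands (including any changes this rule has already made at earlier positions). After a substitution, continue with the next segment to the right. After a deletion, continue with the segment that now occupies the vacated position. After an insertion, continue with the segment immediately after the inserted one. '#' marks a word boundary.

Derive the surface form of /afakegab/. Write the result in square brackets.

[tafakehab]

(1) Initial Consonant Epenthesis: [afakegab] → [tafakegab]
(2) Intervocalic Lenition: [tafakegab] → [tafakehab]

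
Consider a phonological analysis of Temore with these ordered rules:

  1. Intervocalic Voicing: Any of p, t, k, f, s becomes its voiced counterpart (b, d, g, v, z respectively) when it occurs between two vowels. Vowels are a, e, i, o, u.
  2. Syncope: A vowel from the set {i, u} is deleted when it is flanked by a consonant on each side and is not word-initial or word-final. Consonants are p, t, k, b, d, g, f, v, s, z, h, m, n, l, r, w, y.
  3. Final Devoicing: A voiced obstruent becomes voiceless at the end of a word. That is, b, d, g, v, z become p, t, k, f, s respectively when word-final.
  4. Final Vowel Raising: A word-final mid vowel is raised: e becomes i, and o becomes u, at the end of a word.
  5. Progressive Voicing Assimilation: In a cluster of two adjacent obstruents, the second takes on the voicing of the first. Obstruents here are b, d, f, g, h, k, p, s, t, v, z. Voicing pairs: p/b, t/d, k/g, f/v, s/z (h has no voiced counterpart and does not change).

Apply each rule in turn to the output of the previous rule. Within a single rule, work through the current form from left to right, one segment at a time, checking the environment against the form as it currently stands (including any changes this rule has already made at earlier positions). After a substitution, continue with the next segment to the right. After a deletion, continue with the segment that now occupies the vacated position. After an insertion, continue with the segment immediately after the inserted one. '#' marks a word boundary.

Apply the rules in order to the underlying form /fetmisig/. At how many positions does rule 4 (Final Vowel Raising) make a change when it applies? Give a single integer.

0

1 Intervocalic Voicing: [fetmisig] → [fetmizig]
2 Syncope: [fetmizig] → [fetmzg]
3 Final Devoicing: [fetmzg] → [fetmzk]
4 Final Vowel Raising: no change — [fetmzk]
5 Progressive Voicing Assimilation: [fetmzk] → [fetmzg]
Rule 4 changed 0 position(s).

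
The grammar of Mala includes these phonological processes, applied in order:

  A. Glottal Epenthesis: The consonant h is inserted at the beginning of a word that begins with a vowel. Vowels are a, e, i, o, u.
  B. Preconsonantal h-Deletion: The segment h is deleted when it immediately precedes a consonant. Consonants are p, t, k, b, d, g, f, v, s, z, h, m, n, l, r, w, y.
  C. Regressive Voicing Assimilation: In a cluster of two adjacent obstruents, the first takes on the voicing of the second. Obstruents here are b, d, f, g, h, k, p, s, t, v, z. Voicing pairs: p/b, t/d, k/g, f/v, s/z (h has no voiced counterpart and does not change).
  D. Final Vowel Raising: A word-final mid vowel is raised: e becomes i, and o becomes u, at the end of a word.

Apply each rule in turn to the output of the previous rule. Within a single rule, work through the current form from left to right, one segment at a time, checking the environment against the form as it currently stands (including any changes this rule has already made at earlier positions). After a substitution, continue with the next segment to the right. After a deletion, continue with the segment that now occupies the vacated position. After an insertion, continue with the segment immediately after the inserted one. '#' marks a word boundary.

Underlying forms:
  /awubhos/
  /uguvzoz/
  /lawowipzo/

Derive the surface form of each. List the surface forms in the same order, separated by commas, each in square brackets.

/awubhos/:
  A Glottal Epenthesis: [awubhos] → [hawubhos]
  B Preconsonantal h-Deletion: no change — [hawubhos]
  C Regressive Voicing Assimilation: [hawubhos] → [hawuphos]
  D Final Vowel Raising: no change — [hawuphos]
/uguvzoz/:
  A Glottal Epenthesis: [uguvzoz] → [huguvzoz]
  B Preconsonantal h-Deletion: no change — [huguvzoz]
  C Regressive Voicing Assimilation: no change — [huguvzoz]
  D Final Vowel Raising: no change — [huguvzoz]
/lawowipzo/:
  A Glottal Epenthesis: no change — [lawowipzo]
  B Preconsonantal h-Deletion: no change — [lawowipzo]
  C Regressive Voicing Assimilation: [lawowipzo] → [lawowibzo]
  D Final Vowel Raising: [lawowibzo] → [lawowibzu]

[hawuphos], [huguvzoz], [lawowibzu]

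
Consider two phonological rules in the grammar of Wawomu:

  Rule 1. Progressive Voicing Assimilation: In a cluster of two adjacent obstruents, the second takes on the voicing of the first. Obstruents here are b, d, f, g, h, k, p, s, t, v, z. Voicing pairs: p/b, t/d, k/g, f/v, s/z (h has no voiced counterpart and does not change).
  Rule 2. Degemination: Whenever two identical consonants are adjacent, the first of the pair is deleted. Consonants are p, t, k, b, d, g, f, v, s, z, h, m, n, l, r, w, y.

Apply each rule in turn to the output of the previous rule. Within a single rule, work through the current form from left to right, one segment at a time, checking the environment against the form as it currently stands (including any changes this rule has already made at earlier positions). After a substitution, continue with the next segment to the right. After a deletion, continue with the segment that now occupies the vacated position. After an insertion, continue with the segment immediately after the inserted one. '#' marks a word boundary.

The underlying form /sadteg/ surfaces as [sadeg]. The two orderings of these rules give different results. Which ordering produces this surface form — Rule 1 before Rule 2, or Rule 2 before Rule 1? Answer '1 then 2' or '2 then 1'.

Order 1 then 2:
  1 Progressive Voicing Assimilation: [sadteg] → [saddeg]
  2 Degemination: [saddeg] → [sadeg]
  result: [sadeg]
Order 2 then 1:
  2 Degemination: no change — [sadteg]
  1 Progressive Voicing Assimilation: [sadteg] → [saddeg]
  result: [saddeg]

1 then 2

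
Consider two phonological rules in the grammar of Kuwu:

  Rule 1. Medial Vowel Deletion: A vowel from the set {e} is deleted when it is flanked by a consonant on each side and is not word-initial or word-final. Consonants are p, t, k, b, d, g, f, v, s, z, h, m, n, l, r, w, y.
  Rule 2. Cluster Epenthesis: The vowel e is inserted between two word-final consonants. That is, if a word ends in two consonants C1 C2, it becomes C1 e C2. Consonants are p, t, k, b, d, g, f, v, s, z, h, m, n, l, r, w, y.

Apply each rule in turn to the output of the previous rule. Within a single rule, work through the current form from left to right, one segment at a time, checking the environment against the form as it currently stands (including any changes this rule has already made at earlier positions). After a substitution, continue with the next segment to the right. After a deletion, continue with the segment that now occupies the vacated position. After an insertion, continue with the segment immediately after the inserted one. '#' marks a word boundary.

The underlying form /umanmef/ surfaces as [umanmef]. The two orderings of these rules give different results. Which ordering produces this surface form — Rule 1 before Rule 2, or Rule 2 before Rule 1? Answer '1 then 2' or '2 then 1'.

1 then 2

Order 1 then 2:
  1 Medial Vowel Deletion: [umanmef] → [umanmf]
  2 Cluster Epenthesis: [umanmf] → [umanmef]
  result: [umanmef]
Order 2 then 1:
  2 Cluster Epenthesis: no change — [umanmef]
  1 Medial Vowel Deletion: [umanmef] → [umanmf]
  result: [umanmf]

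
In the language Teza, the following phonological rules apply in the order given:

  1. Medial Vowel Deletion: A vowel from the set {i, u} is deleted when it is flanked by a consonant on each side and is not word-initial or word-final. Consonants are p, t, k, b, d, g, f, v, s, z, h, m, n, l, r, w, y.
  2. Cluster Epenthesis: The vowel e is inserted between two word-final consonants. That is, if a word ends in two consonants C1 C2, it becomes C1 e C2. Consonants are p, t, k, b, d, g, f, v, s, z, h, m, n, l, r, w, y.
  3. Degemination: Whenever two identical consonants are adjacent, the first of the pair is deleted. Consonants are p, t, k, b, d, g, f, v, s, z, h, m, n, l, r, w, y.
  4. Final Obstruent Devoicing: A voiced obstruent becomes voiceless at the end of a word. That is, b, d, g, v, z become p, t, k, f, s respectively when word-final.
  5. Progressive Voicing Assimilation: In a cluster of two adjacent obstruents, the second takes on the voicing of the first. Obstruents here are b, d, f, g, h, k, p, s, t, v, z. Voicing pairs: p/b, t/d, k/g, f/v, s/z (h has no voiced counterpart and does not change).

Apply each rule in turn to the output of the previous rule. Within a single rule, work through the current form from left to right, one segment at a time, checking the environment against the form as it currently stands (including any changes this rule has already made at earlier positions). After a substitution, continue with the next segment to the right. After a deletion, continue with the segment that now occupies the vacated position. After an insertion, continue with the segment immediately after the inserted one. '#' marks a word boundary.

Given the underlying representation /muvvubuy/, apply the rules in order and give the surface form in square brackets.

[mvbey]

1 Medial Vowel Deletion: [muvvubuy] → [mvvby]
2 Cluster Epenthesis: [mvvby] → [mvvbey]
3 Degemination: [mvvbey] → [mvbey]
4 Final Obstruent Devoicing: no change — [mvbey]
5 Progressive Voicing Assimilation: no change — [mvbey]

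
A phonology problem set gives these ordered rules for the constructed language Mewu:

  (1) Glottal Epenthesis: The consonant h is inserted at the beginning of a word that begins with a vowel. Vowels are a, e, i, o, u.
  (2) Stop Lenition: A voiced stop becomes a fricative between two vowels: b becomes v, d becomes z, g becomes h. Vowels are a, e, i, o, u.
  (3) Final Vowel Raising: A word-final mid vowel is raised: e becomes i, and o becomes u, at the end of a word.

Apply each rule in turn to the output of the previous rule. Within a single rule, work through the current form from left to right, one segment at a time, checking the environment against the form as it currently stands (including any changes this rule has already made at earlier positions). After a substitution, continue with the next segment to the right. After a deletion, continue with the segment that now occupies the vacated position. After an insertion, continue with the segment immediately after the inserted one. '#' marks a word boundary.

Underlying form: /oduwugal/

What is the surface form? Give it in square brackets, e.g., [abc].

[hozuwuhal]

(1) Glottal Epenthesis: [oduwugal] → [hoduwugal]
(2) Stop Lenition: [hoduwugal] → [hozuwuhal]
(3) Final Vowel Raising: no change — [hozuwuhal]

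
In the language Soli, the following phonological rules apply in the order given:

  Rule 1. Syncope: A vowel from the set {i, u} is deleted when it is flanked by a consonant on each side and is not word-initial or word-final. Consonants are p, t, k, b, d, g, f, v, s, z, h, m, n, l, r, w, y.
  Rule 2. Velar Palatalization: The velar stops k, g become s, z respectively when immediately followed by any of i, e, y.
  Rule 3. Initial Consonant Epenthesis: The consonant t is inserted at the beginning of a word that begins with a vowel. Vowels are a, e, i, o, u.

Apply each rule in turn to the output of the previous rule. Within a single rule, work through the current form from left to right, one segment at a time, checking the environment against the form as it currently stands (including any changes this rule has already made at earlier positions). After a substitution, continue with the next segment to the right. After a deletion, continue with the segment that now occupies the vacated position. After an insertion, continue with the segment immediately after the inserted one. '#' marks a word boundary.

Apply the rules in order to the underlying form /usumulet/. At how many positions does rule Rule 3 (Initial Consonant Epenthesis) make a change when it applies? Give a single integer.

Rule 1 Syncope: [usumulet] → [usmlet]
Rule 2 Velar Palatalization: no change — [usmlet]
Rule 3 Initial Consonant Epenthesis: [usmlet] → [tusmlet]
Rule Rule 3 changed 1 position(s).

1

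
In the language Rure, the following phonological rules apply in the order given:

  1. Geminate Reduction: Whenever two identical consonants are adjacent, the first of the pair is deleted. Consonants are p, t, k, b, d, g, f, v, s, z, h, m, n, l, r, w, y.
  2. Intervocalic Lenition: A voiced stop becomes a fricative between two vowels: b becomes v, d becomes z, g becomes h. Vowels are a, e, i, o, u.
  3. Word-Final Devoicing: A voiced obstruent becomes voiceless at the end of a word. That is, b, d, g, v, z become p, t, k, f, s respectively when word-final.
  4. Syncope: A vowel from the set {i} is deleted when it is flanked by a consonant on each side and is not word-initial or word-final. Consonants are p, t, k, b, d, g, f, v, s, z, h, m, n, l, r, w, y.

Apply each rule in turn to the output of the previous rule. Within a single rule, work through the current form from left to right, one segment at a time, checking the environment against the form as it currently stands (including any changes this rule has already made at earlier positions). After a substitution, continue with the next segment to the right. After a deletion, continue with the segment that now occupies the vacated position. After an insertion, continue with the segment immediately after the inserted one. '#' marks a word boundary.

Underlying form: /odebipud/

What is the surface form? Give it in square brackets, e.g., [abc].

1 Geminate Reduction: no change — [odebipud]
2 Intervocalic Lenition: [odebipud] → [ozevipud]
3 Word-Final Devoicing: [ozevipud] → [ozeviput]
4 Syncope: [ozeviput] → [ozevput]

[ozevput]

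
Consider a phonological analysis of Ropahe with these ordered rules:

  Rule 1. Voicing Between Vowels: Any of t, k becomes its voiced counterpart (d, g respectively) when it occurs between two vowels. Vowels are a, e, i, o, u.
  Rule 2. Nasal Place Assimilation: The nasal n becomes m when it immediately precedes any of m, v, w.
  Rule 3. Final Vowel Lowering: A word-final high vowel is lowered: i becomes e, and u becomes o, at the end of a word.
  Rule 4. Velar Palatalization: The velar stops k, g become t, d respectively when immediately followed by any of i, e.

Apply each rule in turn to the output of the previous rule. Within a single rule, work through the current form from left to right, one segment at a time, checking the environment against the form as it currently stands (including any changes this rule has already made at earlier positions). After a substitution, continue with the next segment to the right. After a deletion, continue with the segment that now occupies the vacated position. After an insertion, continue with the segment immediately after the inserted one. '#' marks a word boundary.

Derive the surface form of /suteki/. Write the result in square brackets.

[sudede]

Rule 1 Voicing Between Vowels: [suteki] → [sudegi]
Rule 2 Nasal Place Assimilation: no change — [sudegi]
Rule 3 Final Vowel Lowering: [sudegi] → [sudege]
Rule 4 Velar Palatalization: [sudege] → [sudede]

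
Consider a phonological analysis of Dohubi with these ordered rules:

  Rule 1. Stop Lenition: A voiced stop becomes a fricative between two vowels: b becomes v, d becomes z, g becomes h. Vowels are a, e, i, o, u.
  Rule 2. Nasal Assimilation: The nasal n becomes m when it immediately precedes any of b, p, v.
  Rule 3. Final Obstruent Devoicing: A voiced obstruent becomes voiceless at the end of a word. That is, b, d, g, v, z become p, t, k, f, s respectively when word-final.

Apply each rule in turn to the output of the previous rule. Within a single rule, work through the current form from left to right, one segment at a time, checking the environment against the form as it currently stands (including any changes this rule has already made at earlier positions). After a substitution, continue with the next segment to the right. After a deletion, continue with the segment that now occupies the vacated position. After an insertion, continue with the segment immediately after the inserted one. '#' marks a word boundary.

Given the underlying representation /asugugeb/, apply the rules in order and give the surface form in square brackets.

Rule 1 Stop Lenition: [asugugeb] → [asuhuheb]
Rule 2 Nasal Assimilation: no change — [asuhuheb]
Rule 3 Final Obstruent Devoicing: [asuhuheb] → [asuhuhep]

[asuhuhep]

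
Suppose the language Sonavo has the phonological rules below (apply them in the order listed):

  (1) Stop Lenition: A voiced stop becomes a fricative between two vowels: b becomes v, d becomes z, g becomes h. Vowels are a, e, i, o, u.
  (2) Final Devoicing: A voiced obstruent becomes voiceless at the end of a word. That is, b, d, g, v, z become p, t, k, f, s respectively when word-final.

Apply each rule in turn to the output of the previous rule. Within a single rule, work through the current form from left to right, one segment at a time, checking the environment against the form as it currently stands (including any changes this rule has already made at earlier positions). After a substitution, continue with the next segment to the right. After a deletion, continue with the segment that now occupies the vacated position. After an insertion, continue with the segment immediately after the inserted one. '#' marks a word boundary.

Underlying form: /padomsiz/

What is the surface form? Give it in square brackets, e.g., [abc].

[pazomsis]

(1) Stop Lenition: [padomsiz] → [pazomsiz]
(2) Final Devoicing: [pazomsiz] → [pazomsis]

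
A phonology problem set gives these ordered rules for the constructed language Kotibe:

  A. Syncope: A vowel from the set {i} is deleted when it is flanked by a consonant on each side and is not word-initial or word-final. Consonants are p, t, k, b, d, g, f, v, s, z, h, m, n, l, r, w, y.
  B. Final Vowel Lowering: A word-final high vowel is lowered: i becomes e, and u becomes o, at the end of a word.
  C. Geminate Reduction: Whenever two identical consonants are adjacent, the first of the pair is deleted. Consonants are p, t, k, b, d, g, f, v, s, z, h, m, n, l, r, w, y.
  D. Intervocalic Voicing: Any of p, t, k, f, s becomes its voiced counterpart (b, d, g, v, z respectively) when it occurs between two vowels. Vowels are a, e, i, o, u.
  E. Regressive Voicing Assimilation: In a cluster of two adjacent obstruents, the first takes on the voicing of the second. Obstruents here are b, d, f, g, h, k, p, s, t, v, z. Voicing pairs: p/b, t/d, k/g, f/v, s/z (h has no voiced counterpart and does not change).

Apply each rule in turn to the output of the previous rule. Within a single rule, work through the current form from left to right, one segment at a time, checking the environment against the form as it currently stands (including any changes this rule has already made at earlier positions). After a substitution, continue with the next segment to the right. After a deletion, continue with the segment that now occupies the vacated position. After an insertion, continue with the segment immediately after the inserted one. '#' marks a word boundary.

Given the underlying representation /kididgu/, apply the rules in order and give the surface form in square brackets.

[gdgo]

A Syncope: [kididgu] → [kddgu]
B Final Vowel Lowering: [kddgu] → [kddgo]
C Geminate Reduction: [kddgo] → [kdgo]
D Intervocalic Voicing: no change — [kdgo]
E Regressive Voicing Assimilation: [kdgo] → [gdgo]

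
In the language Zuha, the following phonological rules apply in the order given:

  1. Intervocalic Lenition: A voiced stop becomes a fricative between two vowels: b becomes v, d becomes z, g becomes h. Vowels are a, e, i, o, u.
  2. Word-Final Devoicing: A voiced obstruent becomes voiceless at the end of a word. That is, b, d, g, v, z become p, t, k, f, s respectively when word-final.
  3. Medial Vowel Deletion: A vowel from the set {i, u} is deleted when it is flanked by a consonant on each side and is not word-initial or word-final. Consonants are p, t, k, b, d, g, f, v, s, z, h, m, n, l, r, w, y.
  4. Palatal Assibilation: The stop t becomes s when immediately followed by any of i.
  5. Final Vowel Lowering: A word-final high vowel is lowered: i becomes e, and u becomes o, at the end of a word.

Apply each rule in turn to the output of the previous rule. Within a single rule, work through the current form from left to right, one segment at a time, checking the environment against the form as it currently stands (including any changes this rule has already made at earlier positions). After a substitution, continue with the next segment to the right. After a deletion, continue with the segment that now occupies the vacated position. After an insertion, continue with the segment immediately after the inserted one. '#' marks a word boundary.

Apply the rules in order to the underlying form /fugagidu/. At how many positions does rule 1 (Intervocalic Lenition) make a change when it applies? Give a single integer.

1 Intervocalic Lenition: [fugagidu] → [fuhahizu]
2 Word-Final Devoicing: no change — [fuhahizu]
3 Medial Vowel Deletion: [fuhahizu] → [fhahzu]
4 Palatal Assibilation: no change — [fhahzu]
5 Final Vowel Lowering: [fhahzu] → [fhahzo]
Rule 1 changed 3 position(s).

3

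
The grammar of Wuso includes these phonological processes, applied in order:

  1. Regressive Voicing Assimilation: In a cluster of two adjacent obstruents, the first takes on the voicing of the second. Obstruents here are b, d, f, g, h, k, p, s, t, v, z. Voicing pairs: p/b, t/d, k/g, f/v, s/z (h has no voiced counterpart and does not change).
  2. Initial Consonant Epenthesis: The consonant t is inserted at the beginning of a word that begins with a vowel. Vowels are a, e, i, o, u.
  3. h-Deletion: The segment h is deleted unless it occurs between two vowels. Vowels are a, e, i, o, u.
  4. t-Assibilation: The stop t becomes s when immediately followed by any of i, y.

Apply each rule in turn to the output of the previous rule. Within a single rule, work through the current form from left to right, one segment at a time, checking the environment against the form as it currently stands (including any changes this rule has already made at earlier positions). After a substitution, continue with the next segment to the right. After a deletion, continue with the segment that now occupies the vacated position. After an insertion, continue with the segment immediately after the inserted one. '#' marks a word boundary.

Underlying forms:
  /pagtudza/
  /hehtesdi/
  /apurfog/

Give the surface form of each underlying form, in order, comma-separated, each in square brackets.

[paktudza], [etezdi], [tapurfog]

/pagtudza/:
  1 Regressive Voicing Assimilation: [pagtudza] → [paktudza]
  2 Initial Consonant Epenthesis: no change — [paktudza]
  3 h-Deletion: no change — [paktudza]
  4 t-Assibilation: no change — [paktudza]
/hehtesdi/:
  1 Regressive Voicing Assimilation: [hehtesdi] → [hehtezdi]
  2 Initial Consonant Epenthesis: no change — [hehtezdi]
  3 h-Deletion: [hehtezdi] → [etezdi]
  4 t-Assibilation: no change — [etezdi]
/apurfog/:
  1 Regressive Voicing Assimilation: no change — [apurfog]
  2 Initial Consonant Epenthesis: [apurfog] → [tapurfog]
  3 h-Deletion: no change — [tapurfog]
  4 t-Assibilation: no change — [tapurfog]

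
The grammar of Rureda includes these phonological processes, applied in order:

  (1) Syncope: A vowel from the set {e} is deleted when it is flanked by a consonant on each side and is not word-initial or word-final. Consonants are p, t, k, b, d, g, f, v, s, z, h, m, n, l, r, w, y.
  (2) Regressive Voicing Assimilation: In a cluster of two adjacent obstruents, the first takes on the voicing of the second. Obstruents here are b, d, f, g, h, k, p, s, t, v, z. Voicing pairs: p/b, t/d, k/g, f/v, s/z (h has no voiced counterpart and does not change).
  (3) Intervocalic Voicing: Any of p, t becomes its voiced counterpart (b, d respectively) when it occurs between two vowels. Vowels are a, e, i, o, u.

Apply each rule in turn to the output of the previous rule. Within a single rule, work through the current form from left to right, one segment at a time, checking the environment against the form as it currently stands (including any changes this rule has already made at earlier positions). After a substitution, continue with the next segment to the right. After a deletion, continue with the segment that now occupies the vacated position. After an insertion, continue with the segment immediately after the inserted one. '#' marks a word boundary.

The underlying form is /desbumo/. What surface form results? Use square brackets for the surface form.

(1) Syncope: [desbumo] → [dsbumo]
(2) Regressive Voicing Assimilation: [dsbumo] → [tzbumo]
(3) Intervocalic Voicing: no change — [tzbumo]

[tzbumo]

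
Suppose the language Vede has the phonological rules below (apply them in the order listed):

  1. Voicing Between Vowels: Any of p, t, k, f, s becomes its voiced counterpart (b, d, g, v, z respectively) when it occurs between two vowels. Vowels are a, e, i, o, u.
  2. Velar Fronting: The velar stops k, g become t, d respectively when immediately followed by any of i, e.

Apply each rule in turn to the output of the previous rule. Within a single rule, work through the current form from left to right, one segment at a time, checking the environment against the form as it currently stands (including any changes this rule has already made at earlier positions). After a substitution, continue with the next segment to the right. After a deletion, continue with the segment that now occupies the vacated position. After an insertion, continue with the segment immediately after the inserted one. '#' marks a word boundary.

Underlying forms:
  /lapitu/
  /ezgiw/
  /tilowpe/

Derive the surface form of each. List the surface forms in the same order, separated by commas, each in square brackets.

/lapitu/:
  1 Voicing Between Vowels: [lapitu] → [labidu]
  2 Velar Fronting: no change — [labidu]
/ezgiw/:
  1 Voicing Between Vowels: no change — [ezgiw]
  2 Velar Fronting: [ezgiw] → [ezdiw]
/tilowpe/:
  1 Voicing Between Vowels: no change — [tilowpe]
  2 Velar Fronting: no change — [tilowpe]

[labidu], [ezdiw], [tilowpe]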